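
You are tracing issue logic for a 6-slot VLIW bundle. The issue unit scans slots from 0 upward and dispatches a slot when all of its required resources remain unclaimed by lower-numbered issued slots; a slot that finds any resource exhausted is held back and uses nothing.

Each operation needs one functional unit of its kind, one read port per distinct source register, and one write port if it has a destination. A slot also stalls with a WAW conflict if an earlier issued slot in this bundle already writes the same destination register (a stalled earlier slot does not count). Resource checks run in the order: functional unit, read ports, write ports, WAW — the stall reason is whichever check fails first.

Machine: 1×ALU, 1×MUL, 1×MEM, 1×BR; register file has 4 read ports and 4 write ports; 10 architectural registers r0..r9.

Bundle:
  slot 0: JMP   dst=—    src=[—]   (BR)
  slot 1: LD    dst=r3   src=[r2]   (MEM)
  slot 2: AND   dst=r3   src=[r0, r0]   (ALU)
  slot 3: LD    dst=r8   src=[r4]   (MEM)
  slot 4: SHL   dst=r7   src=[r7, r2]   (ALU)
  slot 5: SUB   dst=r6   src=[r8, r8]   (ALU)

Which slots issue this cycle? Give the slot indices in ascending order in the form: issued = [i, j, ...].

(0) want 1×BR +0rd +0wr — yes → AL1|MU1|ME1|BR0|rd4|wr4
(1) want 1×MEM +1rd +1wr — yes → AL1|MU1|ME0|BR0|rd3|wr3
(2) want 1×ALU +1rd +1wr — WAW → AL1|MU1|ME0|BR0|rd3|wr3
(3) want 1×MEM +1rd +1wr — FU → AL1|MU1|ME0|BR0|rd3|wr3
(4) want 1×ALU +2rd +1wr — yes → AL0|MU1|ME0|BR0|rd1|wr2
(5) want 1×ALU +1rd +1wr — FU → AL0|MU1|ME0|BR0|rd1|wr2

issued = [0, 1, 4]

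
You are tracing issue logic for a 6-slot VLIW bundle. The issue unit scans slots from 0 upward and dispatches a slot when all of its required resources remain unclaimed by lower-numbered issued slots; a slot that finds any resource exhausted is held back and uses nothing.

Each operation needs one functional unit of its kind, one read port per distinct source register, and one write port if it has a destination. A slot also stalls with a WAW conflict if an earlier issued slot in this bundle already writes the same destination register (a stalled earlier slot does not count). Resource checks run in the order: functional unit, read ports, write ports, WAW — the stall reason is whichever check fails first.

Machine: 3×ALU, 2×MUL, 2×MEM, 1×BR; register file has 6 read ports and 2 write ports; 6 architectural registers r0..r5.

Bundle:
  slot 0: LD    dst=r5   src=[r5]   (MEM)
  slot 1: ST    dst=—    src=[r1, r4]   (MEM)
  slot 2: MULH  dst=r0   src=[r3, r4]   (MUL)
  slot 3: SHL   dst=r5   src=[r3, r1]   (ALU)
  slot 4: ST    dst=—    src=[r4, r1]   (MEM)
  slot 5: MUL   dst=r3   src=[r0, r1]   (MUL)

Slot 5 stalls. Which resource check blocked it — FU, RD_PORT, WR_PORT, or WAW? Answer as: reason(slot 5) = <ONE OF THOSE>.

reason(slot 5) = RD_PORT

slot 0 (MEM): ISSUE — free A3,Mu2,Ld1,B1 rp5 wp1
slot 1 (MEM): ISSUE — free A3,Mu2,Ld0,B1 rp3 wp1
slot 2 (MUL): ISSUE — free A3,Mu1,Ld0,B1 rp1 wp0
slot 3 (ALU): stall RD_PORT — free A3,Mu1,Ld0,B1 rp1 wp0
slot 4 (MEM): stall FU — free A3,Mu1,Ld0,B1 rp1 wp0
slot 5 (MUL): stall RD_PORT — free A3,Mu1,Ld0,B1 rp1 wp0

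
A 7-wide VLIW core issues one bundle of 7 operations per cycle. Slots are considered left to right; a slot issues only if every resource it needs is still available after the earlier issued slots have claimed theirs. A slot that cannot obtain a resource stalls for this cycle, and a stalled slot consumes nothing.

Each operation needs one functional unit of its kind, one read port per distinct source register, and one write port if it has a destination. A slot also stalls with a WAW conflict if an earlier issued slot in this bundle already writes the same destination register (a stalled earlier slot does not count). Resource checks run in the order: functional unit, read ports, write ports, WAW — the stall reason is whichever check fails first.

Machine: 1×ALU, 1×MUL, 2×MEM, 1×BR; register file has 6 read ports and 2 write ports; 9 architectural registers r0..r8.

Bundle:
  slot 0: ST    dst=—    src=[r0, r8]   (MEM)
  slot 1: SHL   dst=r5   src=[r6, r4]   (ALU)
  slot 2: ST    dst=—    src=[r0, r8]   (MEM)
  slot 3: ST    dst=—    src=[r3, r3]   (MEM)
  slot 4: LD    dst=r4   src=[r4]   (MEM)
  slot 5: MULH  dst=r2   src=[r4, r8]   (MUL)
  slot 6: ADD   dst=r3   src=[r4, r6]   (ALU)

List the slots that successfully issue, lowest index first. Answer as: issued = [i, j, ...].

[0] MEM needs rd=2 wr=0: ok; after: ALU=1 MUL=1 MEM=1 BR=1, R=4, W=2
[1] ALU needs rd=2 wr=1: ok; after: ALU=0 MUL=1 MEM=1 BR=1, R=2, W=1
[2] MEM needs rd=2 wr=0: ok; after: ALU=0 MUL=1 MEM=0 BR=1, R=0, W=1
[3] MEM needs rd=1 wr=0: FU; after: ALU=0 MUL=1 MEM=0 BR=1, R=0, W=1
[4] MEM needs rd=1 wr=1: FU; after: ALU=0 MUL=1 MEM=0 BR=1, R=0, W=1
[5] MUL needs rd=2 wr=1: RD_PORT; after: ALU=0 MUL=1 MEM=0 BR=1, R=0, W=1
[6] ALU needs rd=2 wr=1: FU; after: ALU=0 MUL=1 MEM=0 BR=1, R=0, W=1

issued = [0, 1, 2]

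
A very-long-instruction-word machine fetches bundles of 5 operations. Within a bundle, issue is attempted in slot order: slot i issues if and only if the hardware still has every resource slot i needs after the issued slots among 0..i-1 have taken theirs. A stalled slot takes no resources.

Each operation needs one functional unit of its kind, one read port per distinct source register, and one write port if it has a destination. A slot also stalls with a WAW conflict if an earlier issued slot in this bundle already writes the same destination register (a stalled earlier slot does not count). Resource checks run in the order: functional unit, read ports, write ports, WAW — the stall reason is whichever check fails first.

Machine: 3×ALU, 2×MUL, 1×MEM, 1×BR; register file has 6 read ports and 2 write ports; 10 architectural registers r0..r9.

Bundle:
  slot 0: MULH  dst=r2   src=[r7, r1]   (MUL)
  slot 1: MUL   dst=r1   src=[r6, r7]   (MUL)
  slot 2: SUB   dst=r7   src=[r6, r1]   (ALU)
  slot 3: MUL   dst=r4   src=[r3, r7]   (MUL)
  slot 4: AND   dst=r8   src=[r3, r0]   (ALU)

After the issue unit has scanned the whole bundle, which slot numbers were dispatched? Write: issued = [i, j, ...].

#0 MUL src=r7,r1 dispatched  <A:3 Mu:1 Ld:1 B:1 rd:4 wr:1>
#1 MUL src=r6,r7 dispatched  <A:3 Mu:0 Ld:1 B:1 rd:2 wr:0>
#2 ALU src=r6,r1 held:WR_PORT  <A:3 Mu:0 Ld:1 B:1 rd:2 wr:0>
#3 MUL src=r3,r7 held:FU  <A:3 Mu:0 Ld:1 B:1 rd:2 wr:0>
#4 ALU src=r3,r0 held:WR_PORT  <A:3 Mu:0 Ld:1 B:1 rd:2 wr:0>

issued = [0, 1]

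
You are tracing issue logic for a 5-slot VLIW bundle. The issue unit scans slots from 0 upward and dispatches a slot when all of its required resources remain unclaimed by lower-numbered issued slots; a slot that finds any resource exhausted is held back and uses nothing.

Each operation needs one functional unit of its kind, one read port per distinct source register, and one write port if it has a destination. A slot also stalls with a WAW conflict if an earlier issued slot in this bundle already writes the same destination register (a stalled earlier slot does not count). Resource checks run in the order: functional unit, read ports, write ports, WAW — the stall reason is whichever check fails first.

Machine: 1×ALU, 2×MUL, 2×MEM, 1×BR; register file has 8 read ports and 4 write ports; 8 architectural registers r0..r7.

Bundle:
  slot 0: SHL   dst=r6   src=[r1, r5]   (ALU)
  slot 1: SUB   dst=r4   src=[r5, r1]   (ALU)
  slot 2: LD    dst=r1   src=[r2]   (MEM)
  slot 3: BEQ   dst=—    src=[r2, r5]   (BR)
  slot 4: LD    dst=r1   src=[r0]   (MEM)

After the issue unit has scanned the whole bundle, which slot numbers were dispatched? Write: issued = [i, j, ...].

#0 ALU src=r1,r5 dispatched  <A:0 Mu:2 Ld:2 B:1 rd:6 wr:3>
#1 ALU src=r5,r1 held:FU  <A:0 Mu:2 Ld:2 B:1 rd:6 wr:3>
#2 MEM src=r2 dispatched  <A:0 Mu:2 Ld:1 B:1 rd:5 wr:2>
#3 BR src=r2,r5 dispatched  <A:0 Mu:2 Ld:1 B:0 rd:3 wr:2>
#4 MEM src=r0 held:WAW  <A:0 Mu:2 Ld:1 B:0 rd:3 wr:2>

issued = [0, 2, 3]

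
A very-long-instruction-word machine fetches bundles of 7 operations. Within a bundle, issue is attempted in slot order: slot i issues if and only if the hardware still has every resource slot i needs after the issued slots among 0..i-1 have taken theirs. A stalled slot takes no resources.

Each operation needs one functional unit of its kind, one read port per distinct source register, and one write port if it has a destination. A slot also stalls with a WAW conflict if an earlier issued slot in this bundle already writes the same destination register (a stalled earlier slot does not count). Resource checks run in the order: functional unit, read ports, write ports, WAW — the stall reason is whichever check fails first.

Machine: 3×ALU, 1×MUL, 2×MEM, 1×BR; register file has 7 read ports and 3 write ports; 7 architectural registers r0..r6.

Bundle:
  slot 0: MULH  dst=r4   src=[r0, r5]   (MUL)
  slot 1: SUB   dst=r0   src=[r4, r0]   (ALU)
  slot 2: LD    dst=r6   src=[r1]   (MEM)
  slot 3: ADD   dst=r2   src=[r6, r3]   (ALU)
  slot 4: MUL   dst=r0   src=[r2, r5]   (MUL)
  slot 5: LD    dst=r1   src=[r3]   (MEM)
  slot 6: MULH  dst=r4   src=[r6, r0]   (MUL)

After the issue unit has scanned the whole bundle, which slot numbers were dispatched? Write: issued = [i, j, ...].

slot 0 (MUL): ISSUE — free A3,Mu0,Ld2,B1 rp5 wp2
slot 1 (ALU): ISSUE — free A2,Mu0,Ld2,B1 rp3 wp1
slot 2 (MEM): ISSUE — free A2,Mu0,Ld1,B1 rp2 wp0
slot 3 (ALU): stall WR_PORT — free A2,Mu0,Ld1,B1 rp2 wp0
slot 4 (MUL): stall FU — free A2,Mu0,Ld1,B1 rp2 wp0
slot 5 (MEM): stall WR_PORT — free A2,Mu0,Ld1,B1 rp2 wp0
slot 6 (MUL): stall FU — free A2,Mu0,Ld1,B1 rp2 wp0

issued = [0, 1, 2]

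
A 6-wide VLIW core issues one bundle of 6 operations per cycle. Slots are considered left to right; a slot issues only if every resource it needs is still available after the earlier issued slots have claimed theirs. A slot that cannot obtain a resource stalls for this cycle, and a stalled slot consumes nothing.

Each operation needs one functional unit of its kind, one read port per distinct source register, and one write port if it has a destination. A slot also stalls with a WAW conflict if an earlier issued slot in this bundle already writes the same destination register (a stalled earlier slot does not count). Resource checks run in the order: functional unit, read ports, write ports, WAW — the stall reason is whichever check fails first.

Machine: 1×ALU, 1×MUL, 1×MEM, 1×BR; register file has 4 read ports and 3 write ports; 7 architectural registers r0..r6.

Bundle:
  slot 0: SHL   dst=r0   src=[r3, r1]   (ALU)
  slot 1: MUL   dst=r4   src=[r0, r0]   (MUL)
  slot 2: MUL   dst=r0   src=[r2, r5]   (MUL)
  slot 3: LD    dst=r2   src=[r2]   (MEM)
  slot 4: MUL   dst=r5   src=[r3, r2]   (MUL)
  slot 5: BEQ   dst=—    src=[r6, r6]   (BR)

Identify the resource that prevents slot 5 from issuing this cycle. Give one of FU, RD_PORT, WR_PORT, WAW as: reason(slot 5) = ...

reason(slot 5) = RD_PORT

#0 ALU src=r3,r1 dispatched  <A:0 Mu:1 Ld:1 B:1 rd:2 wr:2>
#1 MUL src=r0,r0 dispatched  <A:0 Mu:0 Ld:1 B:1 rd:1 wr:1>
#2 MUL src=r2,r5 held:FU  <A:0 Mu:0 Ld:1 B:1 rd:1 wr:1>
#3 MEM src=r2 dispatched  <A:0 Mu:0 Ld:0 B:1 rd:0 wr:0>
#4 MUL src=r3,r2 held:FU  <A:0 Mu:0 Ld:0 B:1 rd:0 wr:0>
#5 BR src=r6,r6 held:RD_PORT  <A:0 Mu:0 Ld:0 B:1 rd:0 wr:0>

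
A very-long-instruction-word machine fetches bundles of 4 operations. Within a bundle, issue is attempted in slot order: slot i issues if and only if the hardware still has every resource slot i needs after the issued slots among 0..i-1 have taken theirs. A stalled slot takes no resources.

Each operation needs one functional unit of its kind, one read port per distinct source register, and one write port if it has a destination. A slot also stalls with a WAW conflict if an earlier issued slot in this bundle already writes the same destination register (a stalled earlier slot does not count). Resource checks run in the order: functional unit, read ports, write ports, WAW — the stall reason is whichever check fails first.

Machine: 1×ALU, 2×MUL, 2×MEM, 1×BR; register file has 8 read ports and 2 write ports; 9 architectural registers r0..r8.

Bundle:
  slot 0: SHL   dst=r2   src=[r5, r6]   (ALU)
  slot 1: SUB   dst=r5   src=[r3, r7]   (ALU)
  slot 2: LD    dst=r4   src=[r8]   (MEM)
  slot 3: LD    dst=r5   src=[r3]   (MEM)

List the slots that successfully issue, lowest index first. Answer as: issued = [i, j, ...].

issued = [0, 2]

#0 ALU src=r5,r6 dispatched  <A:0 Mu:2 Ld:2 B:1 rd:6 wr:1>
#1 ALU src=r3,r7 held:FU  <A:0 Mu:2 Ld:2 B:1 rd:6 wr:1>
#2 MEM src=r8 dispatched  <A:0 Mu:2 Ld:1 B:1 rd:5 wr:0>
#3 MEM src=r3 held:WR_PORT  <A:0 Mu:2 Ld:1 B:1 rd:5 wr:0>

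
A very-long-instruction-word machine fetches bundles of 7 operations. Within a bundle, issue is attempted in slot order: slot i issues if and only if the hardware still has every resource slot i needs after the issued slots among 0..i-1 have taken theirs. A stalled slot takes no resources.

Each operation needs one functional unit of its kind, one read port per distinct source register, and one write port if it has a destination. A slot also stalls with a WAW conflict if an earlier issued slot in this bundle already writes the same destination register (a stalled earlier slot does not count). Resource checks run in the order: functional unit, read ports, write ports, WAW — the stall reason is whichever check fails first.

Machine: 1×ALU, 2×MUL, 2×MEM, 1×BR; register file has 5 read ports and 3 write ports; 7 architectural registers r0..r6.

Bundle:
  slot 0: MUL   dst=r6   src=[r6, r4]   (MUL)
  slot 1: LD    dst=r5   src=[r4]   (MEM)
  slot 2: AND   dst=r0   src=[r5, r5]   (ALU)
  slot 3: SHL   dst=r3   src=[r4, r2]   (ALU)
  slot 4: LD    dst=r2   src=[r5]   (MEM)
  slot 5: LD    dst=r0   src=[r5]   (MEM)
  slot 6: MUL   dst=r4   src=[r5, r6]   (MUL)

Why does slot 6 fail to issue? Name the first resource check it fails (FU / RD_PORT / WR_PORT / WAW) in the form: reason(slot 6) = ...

reason(slot 6) = RD_PORT

  0. MUL→r6 ⇒ go  {1A/1Mu/2Ld/1B | 3r 2w}
  1. MEM→r5 ⇒ go  {1A/1Mu/1Ld/1B | 2r 1w}
  2. ALU→r0 ⇒ go  {0A/1Mu/1Ld/1B | 1r 0w}
  3. ALU→r3 ⇒ no(FU)  {0A/1Mu/1Ld/1B | 1r 0w}
  4. MEM→r2 ⇒ no(WR_PORT)  {0A/1Mu/1Ld/1B | 1r 0w}
  5. MEM→r0 ⇒ no(WR_PORT)  {0A/1Mu/1Ld/1B | 1r 0w}
  6. MUL→r4 ⇒ no(RD_PORT)  {0A/1Mu/1Ld/1B | 1r 0w}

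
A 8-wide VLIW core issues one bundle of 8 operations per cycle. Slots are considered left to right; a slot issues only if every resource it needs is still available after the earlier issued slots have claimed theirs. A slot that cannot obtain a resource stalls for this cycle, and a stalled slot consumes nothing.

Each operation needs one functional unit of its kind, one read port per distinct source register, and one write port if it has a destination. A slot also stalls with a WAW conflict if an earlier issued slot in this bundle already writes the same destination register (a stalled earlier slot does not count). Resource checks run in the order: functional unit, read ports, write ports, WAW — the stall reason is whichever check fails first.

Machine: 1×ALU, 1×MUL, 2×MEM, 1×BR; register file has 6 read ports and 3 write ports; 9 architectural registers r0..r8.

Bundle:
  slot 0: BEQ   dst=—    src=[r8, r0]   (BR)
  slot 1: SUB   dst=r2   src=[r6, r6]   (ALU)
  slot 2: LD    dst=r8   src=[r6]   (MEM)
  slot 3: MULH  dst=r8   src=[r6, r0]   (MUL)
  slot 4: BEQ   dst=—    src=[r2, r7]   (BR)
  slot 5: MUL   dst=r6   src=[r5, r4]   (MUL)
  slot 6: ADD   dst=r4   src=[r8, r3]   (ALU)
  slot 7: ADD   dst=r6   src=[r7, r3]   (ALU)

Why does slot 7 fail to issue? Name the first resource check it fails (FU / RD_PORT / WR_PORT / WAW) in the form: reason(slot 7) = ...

reason(slot 7) = FU

  0. BR ⇒ go  {1A/1Mu/2Ld/0B | 4r 3w}
  1. ALU→r2 ⇒ go  {0A/1Mu/2Ld/0B | 3r 2w}
  2. MEM→r8 ⇒ go  {0A/1Mu/1Ld/0B | 2r 1w}
  3. MUL→r8 ⇒ no(WAW)  {0A/1Mu/1Ld/0B | 2r 1w}
  4. BR ⇒ no(FU)  {0A/1Mu/1Ld/0B | 2r 1w}
  5. MUL→r6 ⇒ go  {0A/0Mu/1Ld/0B | 0r 0w}
  6. ALU→r4 ⇒ no(FU)  {0A/0Mu/1Ld/0B | 0r 0w}
  7. ALU→r6 ⇒ no(FU)  {0A/0Mu/1Ld/0B | 0r 0w}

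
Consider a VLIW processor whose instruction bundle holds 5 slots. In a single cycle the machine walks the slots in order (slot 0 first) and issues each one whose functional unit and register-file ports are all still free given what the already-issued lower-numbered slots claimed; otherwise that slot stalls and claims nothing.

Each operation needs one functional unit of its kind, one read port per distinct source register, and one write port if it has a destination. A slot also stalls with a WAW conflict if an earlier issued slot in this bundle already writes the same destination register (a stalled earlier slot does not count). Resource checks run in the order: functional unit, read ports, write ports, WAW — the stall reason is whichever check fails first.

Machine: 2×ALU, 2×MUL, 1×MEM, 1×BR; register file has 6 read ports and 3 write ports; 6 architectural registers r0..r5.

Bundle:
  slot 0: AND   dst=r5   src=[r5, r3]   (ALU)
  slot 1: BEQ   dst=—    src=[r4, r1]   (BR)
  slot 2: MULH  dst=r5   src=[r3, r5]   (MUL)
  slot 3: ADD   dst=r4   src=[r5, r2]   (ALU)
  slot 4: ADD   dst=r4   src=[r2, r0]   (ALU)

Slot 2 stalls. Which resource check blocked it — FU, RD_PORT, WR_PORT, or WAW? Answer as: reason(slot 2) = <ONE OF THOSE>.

reason(slot 2) = WAW

(0) want 1×ALU +2rd +1wr — yes → AL1|MU2|ME1|BR1|rd4|wr2
(1) want 1×BR +2rd +0wr — yes → AL1|MU2|ME1|BR0|rd2|wr2
(2) want 1×MUL +2rd +1wr — WAW → AL1|MU2|ME1|BR0|rd2|wr2
(3) want 1×ALU +2rd +1wr — yes → AL0|MU2|ME1|BR0|rd0|wr1
(4) want 1×ALU +2rd +1wr — FU → AL0|MU2|ME1|BR0|rd0|wr1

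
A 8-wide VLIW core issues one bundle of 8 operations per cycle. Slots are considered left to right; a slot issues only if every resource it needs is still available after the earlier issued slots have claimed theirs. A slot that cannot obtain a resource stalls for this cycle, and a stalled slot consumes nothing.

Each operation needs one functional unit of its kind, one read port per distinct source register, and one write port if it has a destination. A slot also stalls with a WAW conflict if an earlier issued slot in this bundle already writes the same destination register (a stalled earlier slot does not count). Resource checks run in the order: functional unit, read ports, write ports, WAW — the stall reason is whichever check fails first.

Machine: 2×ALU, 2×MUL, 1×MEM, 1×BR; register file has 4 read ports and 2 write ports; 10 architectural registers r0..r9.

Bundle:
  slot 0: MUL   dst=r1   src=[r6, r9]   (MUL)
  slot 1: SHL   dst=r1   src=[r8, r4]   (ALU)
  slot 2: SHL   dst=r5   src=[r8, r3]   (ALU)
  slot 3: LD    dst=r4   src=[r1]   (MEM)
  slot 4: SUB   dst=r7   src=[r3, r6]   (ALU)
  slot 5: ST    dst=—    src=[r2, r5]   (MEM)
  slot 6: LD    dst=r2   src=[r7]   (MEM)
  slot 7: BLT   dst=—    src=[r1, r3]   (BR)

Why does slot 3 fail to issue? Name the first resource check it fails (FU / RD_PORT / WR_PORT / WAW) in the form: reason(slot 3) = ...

  0. MUL→r1 ⇒ go  {2A/1Mu/1Ld/1B | 2r 1w}
  1. ALU→r1 ⇒ no(WAW)  {2A/1Mu/1Ld/1B | 2r 1w}
  2. ALU→r5 ⇒ go  {1A/1Mu/1Ld/1B | 0r 0w}
  3. MEM→r4 ⇒ no(RD_PORT)  {1A/1Mu/1Ld/1B | 0r 0w}
  4. ALU→r7 ⇒ no(RD_PORT)  {1A/1Mu/1Ld/1B | 0r 0w}
  5. MEM ⇒ no(RD_PORT)  {1A/1Mu/1Ld/1B | 0r 0w}
  6. MEM→r2 ⇒ no(RD_PORT)  {1A/1Mu/1Ld/1B | 0r 0w}
  7. BR ⇒ no(RD_PORT)  {1A/1Mu/1Ld/1B | 0r 0w}

reason(slot 3) = RD_PORT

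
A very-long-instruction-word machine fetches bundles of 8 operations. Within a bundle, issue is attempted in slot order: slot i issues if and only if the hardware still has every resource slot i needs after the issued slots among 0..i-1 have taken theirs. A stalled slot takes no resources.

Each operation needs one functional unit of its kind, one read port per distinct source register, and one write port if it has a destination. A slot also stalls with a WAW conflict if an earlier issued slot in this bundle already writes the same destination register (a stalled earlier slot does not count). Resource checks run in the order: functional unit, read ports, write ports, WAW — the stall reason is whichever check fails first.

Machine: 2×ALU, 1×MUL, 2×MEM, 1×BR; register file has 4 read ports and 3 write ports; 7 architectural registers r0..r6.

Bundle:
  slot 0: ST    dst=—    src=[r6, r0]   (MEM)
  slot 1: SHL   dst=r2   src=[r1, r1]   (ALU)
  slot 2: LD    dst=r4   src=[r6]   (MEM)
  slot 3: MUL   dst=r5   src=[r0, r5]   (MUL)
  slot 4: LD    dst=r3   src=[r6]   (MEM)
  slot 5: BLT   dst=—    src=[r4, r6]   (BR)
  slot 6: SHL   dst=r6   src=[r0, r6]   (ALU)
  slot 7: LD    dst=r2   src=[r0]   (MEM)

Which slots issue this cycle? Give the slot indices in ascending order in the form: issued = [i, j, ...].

#0 MEM src=r6,r0 dispatched  <A:2 Mu:1 Ld:1 B:1 rd:2 wr:3>
#1 ALU src=r1,r1 dispatched  <A:1 Mu:1 Ld:1 B:1 rd:1 wr:2>
#2 MEM src=r6 dispatched  <A:1 Mu:1 Ld:0 B:1 rd:0 wr:1>
#3 MUL src=r0,r5 held:RD_PORT  <A:1 Mu:1 Ld:0 B:1 rd:0 wr:1>
#4 MEM src=r6 held:FU  <A:1 Mu:1 Ld:0 B:1 rd:0 wr:1>
#5 BR src=r4,r6 held:RD_PORT  <A:1 Mu:1 Ld:0 B:1 rd:0 wr:1>
#6 ALU src=r0,r6 held:RD_PORT  <A:1 Mu:1 Ld:0 B:1 rd:0 wr:1>
#7 MEM src=r0 held:FU  <A:1 Mu:1 Ld:0 B:1 rd:0 wr:1>

issued = [0, 1, 2]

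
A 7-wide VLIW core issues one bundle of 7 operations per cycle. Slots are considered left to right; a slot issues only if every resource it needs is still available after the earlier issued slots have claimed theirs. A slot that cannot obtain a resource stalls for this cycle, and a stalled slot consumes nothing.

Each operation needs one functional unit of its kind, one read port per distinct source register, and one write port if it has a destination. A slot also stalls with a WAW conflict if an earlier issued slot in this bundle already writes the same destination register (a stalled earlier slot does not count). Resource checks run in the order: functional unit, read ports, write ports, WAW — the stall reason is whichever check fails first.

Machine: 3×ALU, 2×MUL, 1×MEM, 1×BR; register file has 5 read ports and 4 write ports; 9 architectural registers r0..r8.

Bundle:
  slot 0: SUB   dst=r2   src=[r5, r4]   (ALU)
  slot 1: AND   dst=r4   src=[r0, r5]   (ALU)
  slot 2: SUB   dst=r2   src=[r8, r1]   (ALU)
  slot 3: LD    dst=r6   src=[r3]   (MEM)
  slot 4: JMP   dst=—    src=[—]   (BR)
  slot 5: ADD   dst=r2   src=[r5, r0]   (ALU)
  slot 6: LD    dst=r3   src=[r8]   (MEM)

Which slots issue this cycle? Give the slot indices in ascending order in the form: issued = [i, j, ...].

#0 ALU src=r5,r4 dispatched  <A:2 Mu:2 Ld:1 B:1 rd:3 wr:3>
#1 ALU src=r0,r5 dispatched  <A:1 Mu:2 Ld:1 B:1 rd:1 wr:2>
#2 ALU src=r8,r1 held:RD_PORT  <A:1 Mu:2 Ld:1 B:1 rd:1 wr:2>
#3 MEM src=r3 dispatched  <A:1 Mu:2 Ld:0 B:1 rd:0 wr:1>
#4 BR src=- dispatched  <A:1 Mu:2 Ld:0 B:0 rd:0 wr:1>
#5 ALU src=r5,r0 held:RD_PORT  <A:1 Mu:2 Ld:0 B:0 rd:0 wr:1>
#6 MEM src=r8 held:FU  <A:1 Mu:2 Ld:0 B:0 rd:0 wr:1>

issued = [0, 1, 3, 4]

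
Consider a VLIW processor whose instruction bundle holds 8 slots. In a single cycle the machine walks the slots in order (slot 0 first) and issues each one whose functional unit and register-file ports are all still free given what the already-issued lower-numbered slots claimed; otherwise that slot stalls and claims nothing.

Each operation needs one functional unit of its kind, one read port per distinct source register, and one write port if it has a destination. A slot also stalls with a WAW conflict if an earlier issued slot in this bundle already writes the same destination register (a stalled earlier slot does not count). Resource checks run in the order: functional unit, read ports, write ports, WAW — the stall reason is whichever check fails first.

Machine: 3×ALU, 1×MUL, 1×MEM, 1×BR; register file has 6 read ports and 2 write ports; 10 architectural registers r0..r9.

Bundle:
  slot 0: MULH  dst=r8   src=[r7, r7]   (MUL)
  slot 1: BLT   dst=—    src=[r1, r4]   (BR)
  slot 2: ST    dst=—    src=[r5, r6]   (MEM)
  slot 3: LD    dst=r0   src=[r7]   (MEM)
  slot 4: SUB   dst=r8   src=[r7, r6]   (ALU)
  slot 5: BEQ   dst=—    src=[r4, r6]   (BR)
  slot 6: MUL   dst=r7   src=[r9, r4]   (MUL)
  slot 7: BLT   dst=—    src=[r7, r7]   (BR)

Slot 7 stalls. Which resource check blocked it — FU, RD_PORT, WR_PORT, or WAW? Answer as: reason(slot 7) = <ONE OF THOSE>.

[0] MUL needs rd=1 wr=1: ok; after: ALU=3 MUL=0 MEM=1 BR=1, R=5, W=1
[1] BR needs rd=2 wr=0: ok; after: ALU=3 MUL=0 MEM=1 BR=0, R=3, W=1
[2] MEM needs rd=2 wr=0: ok; after: ALU=3 MUL=0 MEM=0 BR=0, R=1, W=1
[3] MEM needs rd=1 wr=1: FU; after: ALU=3 MUL=0 MEM=0 BR=0, R=1, W=1
[4] ALU needs rd=2 wr=1: RD_PORT; after: ALU=3 MUL=0 MEM=0 BR=0, R=1, W=1
[5] BR needs rd=2 wr=0: FU; after: ALU=3 MUL=0 MEM=0 BR=0, R=1, W=1
[6] MUL needs rd=2 wr=1: FU; after: ALU=3 MUL=0 MEM=0 BR=0, R=1, W=1
[7] BR needs rd=1 wr=0: FU; after: ALU=3 MUL=0 MEM=0 BR=0, R=1, W=1

reason(slot 7) = FU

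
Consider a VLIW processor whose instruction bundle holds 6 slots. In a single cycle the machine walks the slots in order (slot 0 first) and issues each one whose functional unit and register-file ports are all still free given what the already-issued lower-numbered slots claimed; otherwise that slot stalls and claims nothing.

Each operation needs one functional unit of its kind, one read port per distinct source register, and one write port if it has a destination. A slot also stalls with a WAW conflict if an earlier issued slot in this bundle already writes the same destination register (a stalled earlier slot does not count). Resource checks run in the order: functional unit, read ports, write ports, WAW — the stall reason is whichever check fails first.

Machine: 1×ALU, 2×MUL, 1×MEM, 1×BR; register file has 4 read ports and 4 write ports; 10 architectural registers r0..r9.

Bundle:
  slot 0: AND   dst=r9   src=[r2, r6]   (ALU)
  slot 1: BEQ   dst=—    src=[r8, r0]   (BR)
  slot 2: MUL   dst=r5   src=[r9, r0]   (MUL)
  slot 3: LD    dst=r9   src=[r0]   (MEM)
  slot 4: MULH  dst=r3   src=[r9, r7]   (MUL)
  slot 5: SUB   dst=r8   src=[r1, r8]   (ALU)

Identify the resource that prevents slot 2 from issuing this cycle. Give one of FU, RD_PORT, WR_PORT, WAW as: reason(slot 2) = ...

reason(slot 2) = RD_PORT

(0) want 1×ALU +2rd +1wr — yes → AL0|MU2|ME1|BR1|rd2|wr3
(1) want 1×BR +2rd +0wr — yes → AL0|MU2|ME1|BR0|rd0|wr3
(2) want 1×MUL +2rd +1wr — RD_PORT → AL0|MU2|ME1|BR0|rd0|wr3
(3) want 1×MEM +1rd +1wr — RD_PORT → AL0|MU2|ME1|BR0|rd0|wr3
(4) want 1×MUL +2rd +1wr — RD_PORT → AL0|MU2|ME1|BR0|rd0|wr3
(5) want 1×ALU +2rd +1wr — FU → AL0|MU2|ME1|BR0|rd0|wr3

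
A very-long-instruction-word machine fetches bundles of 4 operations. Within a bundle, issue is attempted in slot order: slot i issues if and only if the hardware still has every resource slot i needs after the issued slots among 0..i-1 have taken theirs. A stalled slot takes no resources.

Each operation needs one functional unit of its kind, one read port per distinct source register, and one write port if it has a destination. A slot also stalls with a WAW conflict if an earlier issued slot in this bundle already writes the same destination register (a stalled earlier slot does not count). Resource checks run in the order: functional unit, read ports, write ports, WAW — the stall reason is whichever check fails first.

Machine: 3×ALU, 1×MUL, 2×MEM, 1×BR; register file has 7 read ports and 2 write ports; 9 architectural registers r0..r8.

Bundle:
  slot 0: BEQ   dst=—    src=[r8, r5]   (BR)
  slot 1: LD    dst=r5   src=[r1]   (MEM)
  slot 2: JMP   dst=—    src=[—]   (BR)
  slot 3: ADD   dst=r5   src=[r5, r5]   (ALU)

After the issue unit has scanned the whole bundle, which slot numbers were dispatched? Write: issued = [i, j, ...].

issued = [0, 1]

  0. BR ⇒ go  {3A/1Mu/2Ld/0B | 5r 2w}
  1. MEM→r5 ⇒ go  {3A/1Mu/1Ld/0B | 4r 1w}
  2. BR ⇒ no(FU)  {3A/1Mu/1Ld/0B | 4r 1w}
  3. ALU→r5 ⇒ no(WAW)  {3A/1Mu/1Ld/0B | 4r 1w}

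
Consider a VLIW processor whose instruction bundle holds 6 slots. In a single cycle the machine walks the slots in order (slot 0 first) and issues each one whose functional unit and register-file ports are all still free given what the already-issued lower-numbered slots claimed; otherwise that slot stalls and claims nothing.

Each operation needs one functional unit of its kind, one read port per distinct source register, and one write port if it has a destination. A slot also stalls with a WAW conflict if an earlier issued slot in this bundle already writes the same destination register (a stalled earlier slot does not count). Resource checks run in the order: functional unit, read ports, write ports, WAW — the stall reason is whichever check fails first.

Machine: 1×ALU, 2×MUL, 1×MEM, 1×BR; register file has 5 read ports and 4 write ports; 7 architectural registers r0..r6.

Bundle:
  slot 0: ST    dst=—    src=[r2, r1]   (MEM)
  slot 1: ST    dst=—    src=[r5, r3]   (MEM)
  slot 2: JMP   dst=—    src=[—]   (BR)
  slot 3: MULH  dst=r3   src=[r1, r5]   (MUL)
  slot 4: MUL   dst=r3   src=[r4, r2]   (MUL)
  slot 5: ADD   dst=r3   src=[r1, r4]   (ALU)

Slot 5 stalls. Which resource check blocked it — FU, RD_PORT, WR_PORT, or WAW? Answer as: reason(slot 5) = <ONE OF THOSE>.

reason(slot 5) = RD_PORT

  0. MEM ⇒ go  {1A/2Mu/0Ld/1B | 3r 4w}
  1. MEM ⇒ no(FU)  {1A/2Mu/0Ld/1B | 3r 4w}
  2. BR ⇒ go  {1A/2Mu/0Ld/0B | 3r 4w}
  3. MUL→r3 ⇒ go  {1A/1Mu/0Ld/0B | 1r 3w}
  4. MUL→r3 ⇒ no(RD_PORT)  {1A/1Mu/0Ld/0B | 1r 3w}
  5. ALU→r3 ⇒ no(RD_PORT)  {1A/1Mu/0Ld/0B | 1r 3w}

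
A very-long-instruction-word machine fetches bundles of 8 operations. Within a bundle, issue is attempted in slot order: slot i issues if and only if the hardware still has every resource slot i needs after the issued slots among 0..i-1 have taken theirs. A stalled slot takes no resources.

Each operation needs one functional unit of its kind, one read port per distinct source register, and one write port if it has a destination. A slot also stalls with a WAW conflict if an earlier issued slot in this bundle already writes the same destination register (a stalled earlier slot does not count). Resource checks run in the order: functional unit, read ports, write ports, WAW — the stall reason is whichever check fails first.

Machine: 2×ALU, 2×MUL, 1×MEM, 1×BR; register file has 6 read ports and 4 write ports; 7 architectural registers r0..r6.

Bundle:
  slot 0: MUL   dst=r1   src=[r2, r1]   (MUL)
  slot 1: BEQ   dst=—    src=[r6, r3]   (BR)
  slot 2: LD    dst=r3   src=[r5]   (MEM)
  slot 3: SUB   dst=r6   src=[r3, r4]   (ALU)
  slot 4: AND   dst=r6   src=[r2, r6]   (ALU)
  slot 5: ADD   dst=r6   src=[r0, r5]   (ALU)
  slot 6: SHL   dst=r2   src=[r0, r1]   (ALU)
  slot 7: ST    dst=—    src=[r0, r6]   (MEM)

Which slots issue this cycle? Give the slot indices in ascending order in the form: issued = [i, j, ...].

issued = [0, 1, 2]

  0. MUL→r1 ⇒ go  {2A/1Mu/1Ld/1B | 4r 3w}
  1. BR ⇒ go  {2A/1Mu/1Ld/0B | 2r 3w}
  2. MEM→r3 ⇒ go  {2A/1Mu/0Ld/0B | 1r 2w}
  3. ALU→r6 ⇒ no(RD_PORT)  {2A/1Mu/0Ld/0B | 1r 2w}
  4. ALU→r6 ⇒ no(RD_PORT)  {2A/1Mu/0Ld/0B | 1r 2w}
  5. ALU→r6 ⇒ no(RD_PORT)  {2A/1Mu/0Ld/0B | 1r 2w}
  6. ALU→r2 ⇒ no(RD_PORT)  {2A/1Mu/0Ld/0B | 1r 2w}
  7. MEM ⇒ no(FU)  {2A/1Mu/0Ld/0B | 1r 2w}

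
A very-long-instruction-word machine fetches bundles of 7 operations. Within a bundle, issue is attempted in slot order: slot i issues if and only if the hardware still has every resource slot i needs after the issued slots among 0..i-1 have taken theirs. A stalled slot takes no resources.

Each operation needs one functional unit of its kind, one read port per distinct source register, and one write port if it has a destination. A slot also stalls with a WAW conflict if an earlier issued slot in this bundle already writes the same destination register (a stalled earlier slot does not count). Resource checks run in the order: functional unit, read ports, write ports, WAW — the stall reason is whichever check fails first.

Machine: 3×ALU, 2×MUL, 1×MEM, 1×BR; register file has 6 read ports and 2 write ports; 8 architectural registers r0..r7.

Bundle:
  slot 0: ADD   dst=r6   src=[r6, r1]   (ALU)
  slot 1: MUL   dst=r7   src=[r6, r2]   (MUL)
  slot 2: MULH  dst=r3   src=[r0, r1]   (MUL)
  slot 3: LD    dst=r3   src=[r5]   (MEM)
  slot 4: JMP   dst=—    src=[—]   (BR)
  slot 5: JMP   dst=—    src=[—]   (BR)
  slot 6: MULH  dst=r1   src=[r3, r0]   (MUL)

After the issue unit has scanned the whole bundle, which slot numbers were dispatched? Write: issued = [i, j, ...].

[0] ALU needs rd=2 wr=1: ok; after: ALU=2 MUL=2 MEM=1 BR=1, R=4, W=1
[1] MUL needs rd=2 wr=1: ok; after: ALU=2 MUL=1 MEM=1 BR=1, R=2, W=0
[2] MUL needs rd=2 wr=1: WR_PORT; after: ALU=2 MUL=1 MEM=1 BR=1, R=2, W=0
[3] MEM needs rd=1 wr=1: WR_PORT; after: ALU=2 MUL=1 MEM=1 BR=1, R=2, W=0
[4] BR needs rd=0 wr=0: ok; after: ALU=2 MUL=1 MEM=1 BR=0, R=2, W=0
[5] BR needs rd=0 wr=0: FU; after: ALU=2 MUL=1 MEM=1 BR=0, R=2, W=0
[6] MUL needs rd=2 wr=1: WR_PORT; after: ALU=2 MUL=1 MEM=1 BR=0, R=2, W=0

issued = [0, 1, 4]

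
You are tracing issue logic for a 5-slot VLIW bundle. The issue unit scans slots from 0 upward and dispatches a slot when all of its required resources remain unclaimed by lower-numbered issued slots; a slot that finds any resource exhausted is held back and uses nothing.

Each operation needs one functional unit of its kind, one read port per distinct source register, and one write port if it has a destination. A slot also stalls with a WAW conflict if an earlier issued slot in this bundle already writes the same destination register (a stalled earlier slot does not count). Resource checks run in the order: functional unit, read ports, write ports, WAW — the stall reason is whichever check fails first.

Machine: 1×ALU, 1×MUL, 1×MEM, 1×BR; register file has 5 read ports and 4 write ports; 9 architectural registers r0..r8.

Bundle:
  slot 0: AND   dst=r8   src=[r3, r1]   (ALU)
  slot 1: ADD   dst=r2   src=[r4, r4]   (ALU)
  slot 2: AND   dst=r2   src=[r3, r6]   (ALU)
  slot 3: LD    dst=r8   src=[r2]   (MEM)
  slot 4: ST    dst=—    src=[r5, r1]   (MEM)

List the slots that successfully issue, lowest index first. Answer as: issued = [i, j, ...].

slot 0 (ALU): ISSUE — free A0,Mu1,Ld1,B1 rp3 wp3
slot 1 (ALU): stall FU — free A0,Mu1,Ld1,B1 rp3 wp3
slot 2 (ALU): stall FU — free A0,Mu1,Ld1,B1 rp3 wp3
slot 3 (MEM): stall WAW — free A0,Mu1,Ld1,B1 rp3 wp3
slot 4 (MEM): ISSUE — free A0,Mu1,Ld0,B1 rp1 wp3

issued = [0, 4]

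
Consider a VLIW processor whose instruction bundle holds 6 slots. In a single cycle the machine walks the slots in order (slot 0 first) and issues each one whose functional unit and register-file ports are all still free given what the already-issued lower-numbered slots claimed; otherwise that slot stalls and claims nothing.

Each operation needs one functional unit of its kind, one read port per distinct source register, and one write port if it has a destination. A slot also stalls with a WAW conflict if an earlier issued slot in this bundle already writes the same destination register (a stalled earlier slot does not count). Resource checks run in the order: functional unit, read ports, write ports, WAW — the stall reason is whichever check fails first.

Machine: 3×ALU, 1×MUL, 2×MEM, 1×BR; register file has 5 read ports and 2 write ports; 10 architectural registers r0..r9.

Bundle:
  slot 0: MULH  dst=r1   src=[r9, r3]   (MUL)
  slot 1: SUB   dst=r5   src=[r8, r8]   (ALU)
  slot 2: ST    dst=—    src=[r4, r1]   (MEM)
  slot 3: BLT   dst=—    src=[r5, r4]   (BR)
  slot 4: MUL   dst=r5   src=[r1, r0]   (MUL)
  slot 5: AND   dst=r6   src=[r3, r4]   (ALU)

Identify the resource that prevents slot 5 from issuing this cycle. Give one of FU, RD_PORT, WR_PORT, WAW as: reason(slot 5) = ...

#0 MUL src=r9,r3 dispatched  <A:3 Mu:0 Ld:2 B:1 rd:3 wr:1>
#1 ALU src=r8,r8 dispatched  <A:2 Mu:0 Ld:2 B:1 rd:2 wr:0>
#2 MEM src=r4,r1 dispatched  <A:2 Mu:0 Ld:1 B:1 rd:0 wr:0>
#3 BR src=r5,r4 held:RD_PORT  <A:2 Mu:0 Ld:1 B:1 rd:0 wr:0>
#4 MUL src=r1,r0 held:FU  <A:2 Mu:0 Ld:1 B:1 rd:0 wr:0>
#5 ALU src=r3,r4 held:RD_PORT  <A:2 Mu:0 Ld:1 B:1 rd:0 wr:0>

reason(slot 5) = RD_PORT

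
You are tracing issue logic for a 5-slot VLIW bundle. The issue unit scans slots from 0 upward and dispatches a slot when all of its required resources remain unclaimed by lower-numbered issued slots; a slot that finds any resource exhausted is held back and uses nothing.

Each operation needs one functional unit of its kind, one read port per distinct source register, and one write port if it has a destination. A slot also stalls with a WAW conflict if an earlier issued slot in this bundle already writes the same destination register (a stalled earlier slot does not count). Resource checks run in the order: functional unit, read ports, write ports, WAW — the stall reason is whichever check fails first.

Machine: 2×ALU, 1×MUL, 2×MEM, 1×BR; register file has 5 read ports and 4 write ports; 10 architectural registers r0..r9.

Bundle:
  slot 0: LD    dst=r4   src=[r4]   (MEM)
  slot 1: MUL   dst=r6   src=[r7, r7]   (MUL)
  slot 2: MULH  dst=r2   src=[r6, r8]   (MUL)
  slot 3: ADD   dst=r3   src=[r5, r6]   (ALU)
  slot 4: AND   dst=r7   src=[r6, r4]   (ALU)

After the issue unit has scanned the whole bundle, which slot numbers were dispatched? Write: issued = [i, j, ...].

issued = [0, 1, 3]

  0. MEM→r4 ⇒ go  {2A/1Mu/1Ld/1B | 4r 3w}
  1. MUL→r6 ⇒ go  {2A/0Mu/1Ld/1B | 3r 2w}
  2. MUL→r2 ⇒ no(FU)  {2A/0Mu/1Ld/1B | 3r 2w}
  3. ALU→r3 ⇒ go  {1A/0Mu/1Ld/1B | 1r 1w}
  4. ALU→r7 ⇒ no(RD_PORT)  {1A/0Mu/1Ld/1B | 1r 1w}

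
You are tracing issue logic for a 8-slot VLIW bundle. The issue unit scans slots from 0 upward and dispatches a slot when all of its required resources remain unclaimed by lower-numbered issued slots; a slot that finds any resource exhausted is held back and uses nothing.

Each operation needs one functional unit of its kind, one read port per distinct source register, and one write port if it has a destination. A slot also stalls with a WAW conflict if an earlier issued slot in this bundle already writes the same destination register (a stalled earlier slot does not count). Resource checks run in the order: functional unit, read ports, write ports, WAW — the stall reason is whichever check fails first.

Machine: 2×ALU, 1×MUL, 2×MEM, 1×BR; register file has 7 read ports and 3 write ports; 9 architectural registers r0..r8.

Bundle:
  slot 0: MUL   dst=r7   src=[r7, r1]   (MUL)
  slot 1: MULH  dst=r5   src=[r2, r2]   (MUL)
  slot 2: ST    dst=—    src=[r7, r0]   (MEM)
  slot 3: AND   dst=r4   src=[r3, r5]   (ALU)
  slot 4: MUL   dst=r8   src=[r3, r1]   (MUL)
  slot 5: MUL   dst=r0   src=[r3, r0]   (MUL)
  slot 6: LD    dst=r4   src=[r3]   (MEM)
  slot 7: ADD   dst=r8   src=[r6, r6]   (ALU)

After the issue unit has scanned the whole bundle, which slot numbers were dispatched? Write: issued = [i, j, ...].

[0] MUL needs rd=2 wr=1: ok; after: ALU=2 MUL=0 MEM=2 BR=1, R=5, W=2
[1] MUL needs rd=1 wr=1: FU; after: ALU=2 MUL=0 MEM=2 BR=1, R=5, W=2
[2] MEM needs rd=2 wr=0: ok; after: ALU=2 MUL=0 MEM=1 BR=1, R=3, W=2
[3] ALU needs rd=2 wr=1: ok; after: ALU=1 MUL=0 MEM=1 BR=1, R=1, W=1
[4] MUL needs rd=2 wr=1: FU; after: ALU=1 MUL=0 MEM=1 BR=1, R=1, W=1
[5] MUL needs rd=2 wr=1: FU; after: ALU=1 MUL=0 MEM=1 BR=1, R=1, W=1
[6] MEM needs rd=1 wr=1: WAW; after: ALU=1 MUL=0 MEM=1 BR=1, R=1, W=1
[7] ALU needs rd=1 wr=1: ok; after: ALU=0 MUL=0 MEM=1 BR=1, R=0, W=0

issued = [0, 2, 3, 7]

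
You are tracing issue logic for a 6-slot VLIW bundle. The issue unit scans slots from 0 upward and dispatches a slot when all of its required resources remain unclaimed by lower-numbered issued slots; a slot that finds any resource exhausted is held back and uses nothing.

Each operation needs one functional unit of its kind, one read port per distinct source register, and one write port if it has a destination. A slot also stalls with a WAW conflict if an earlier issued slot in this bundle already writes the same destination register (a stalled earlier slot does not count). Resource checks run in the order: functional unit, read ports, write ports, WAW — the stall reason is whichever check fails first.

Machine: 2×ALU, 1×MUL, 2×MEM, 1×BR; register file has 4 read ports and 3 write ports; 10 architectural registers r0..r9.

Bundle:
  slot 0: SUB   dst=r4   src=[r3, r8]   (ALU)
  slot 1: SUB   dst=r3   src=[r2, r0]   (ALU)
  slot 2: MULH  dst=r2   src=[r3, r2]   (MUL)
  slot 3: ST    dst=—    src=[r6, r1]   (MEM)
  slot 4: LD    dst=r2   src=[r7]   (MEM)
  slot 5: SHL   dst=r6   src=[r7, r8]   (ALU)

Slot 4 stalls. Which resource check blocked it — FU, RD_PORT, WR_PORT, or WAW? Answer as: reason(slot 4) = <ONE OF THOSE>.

[0] ALU needs rd=2 wr=1: ok; after: ALU=1 MUL=1 MEM=2 BR=1, R=2, W=2
[1] ALU needs rd=2 wr=1: ok; after: ALU=0 MUL=1 MEM=2 BR=1, R=0, W=1
[2] MUL needs rd=2 wr=1: RD_PORT; after: ALU=0 MUL=1 MEM=2 BR=1, R=0, W=1
[3] MEM needs rd=2 wr=0: RD_PORT; after: ALU=0 MUL=1 MEM=2 BR=1, R=0, W=1
[4] MEM needs rd=1 wr=1: RD_PORT; after: ALU=0 MUL=1 MEM=2 BR=1, R=0, W=1
[5] ALU needs rd=2 wr=1: FU; after: ALU=0 MUL=1 MEM=2 BR=1, R=0, W=1

reason(slot 4) = RD_PORT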